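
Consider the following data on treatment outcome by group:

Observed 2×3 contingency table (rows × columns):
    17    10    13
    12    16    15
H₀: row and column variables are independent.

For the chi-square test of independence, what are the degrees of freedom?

df = (r−1)(c−1) = (2−1)·(3−1) = 2

degrees of freedom = 2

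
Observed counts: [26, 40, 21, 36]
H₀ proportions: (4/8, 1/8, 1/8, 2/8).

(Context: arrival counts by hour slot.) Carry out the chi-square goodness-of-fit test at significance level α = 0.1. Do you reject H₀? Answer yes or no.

n = 123; E_i = n·p_i = [61.50, 15.38, 15.38, 30.75]
χ² = (26−61.50)²/61.50 + (40−15.38)²/15.38 + (21−15.38)²/15.38 + (36−30.75)²/30.75 = 62.8862
df = 3
p-value (upper-tail) = 0.00000
At α=0.1: p < α → reject H₀

reject H₀: yes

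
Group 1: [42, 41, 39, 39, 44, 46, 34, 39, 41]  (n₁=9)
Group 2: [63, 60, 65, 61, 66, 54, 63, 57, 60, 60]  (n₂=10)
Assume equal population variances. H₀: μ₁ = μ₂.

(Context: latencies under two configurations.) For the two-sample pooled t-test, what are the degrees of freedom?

degrees of freedom = 17

df = n₁ + n₂ − 2 = 9 + 10 − 2 = 17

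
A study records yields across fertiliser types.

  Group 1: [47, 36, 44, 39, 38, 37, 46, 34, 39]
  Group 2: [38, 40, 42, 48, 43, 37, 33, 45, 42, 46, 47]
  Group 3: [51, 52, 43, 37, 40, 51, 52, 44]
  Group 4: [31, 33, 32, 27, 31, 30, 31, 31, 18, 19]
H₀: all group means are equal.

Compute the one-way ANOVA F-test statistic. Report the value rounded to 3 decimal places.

test statistic = 21.106

Group means [40.00, 41.91, 46.25, 28.30], grand mean 38.789
SSB = Σnᵢ(x̄ᵢ−x̄)² = 1665.807; SSW = ΣΣ(x−x̄ᵢ)² = 894.509
MSB = 1665.807/3 = 555.2689; MSW = 894.509/34 = 26.3091
F = MSB/MSW = 21.1056
df = (3, 34)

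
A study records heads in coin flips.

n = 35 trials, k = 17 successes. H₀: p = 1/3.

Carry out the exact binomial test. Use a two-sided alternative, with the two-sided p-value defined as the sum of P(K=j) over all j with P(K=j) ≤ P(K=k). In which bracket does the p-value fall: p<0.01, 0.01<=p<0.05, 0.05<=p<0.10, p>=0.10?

Exact binomial: n=35, k=17, p₀=1/3=0.3333
P(X=j) = C(n,j)·p₀^j·(1−p₀)^(n−j); p = Σ P(X=j) over j with P(X=j) ≤ P(X=17)
p-value (two-sided) = 0.07151
→ bracket: 0.05<=p<0.10

p-value bracket: 0.05<=p<0.10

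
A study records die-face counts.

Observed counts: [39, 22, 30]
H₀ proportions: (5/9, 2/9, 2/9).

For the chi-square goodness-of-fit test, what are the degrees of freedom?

df = k − 1 = 3 − 1 = 2

degrees of freedom = 2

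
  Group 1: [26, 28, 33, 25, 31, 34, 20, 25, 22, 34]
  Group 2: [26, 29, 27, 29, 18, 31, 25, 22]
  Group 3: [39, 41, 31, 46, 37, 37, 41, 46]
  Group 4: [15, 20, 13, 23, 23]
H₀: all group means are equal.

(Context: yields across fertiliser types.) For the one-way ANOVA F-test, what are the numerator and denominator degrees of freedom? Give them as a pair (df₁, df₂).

degrees of freedom = [3, 27]

k = 4 groups, N = 31 total
df = (k−1, N−k) = (4−1, 31−4) = (3, 27)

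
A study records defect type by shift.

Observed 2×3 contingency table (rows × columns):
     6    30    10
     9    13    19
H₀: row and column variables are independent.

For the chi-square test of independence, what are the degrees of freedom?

df = (r−1)(c−1) = (2−1)·(3−1) = 2

degrees of freedom = 2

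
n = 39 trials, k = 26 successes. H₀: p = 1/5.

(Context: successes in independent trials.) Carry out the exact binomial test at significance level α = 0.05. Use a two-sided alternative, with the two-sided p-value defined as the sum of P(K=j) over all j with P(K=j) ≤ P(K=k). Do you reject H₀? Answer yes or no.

reject H₀: yes

Exact binomial: n=39, k=26, p₀=1/5=0.2000
P(X=j) = C(n,j)·p₀^j·(1−p₀)^(n−j); p = Σ P(X=j) over j with P(X=j) ≤ P(X=26)
p-value (two-sided) = 0.00000
At α=0.05: p < α → reject H₀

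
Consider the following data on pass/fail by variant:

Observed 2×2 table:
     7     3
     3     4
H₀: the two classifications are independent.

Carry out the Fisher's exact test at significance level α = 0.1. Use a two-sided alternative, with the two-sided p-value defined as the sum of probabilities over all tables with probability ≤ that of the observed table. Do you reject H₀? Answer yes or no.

Margins: r₁=10, r₂=7, c₁=10, c₂=7, n=17
p_obs = C(10,7)·C(7,3)/C(17,10); sum pmf over tables with pmf ≤ p_obs
p-value (two-sided) = 0.34996
At α=0.1: p ≥ α → fail to reject H₀

reject H₀: no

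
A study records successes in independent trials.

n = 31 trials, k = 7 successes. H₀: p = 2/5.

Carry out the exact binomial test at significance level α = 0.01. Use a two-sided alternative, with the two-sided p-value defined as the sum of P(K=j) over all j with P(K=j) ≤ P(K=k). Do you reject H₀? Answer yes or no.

Exact binomial: n=31, k=7, p₀=2/5=0.4000
P(X=j) = C(n,j)·p₀^j·(1−p₀)^(n−j); p = Σ P(X=j) over j with P(X=j) ≤ P(X=7)
p-value (two-sided) = 0.06498
At α=0.01: p ≥ α → fail to reject H₀

reject H₀: no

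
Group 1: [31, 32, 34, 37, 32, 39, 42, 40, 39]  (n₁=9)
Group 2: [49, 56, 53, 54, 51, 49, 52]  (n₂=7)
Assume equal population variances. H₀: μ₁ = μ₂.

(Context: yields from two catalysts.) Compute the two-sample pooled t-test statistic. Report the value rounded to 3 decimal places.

test statistic = -8.944

x̄₁=36.222, s₁=4.055, n₁=9
x̄₂=52.000, s₂=2.582, n₂=7
s_p² = [8·4.055² + 6·2.582²]/14 = 12.2540
SE = √(s_p²·(1/9+1/7)) = 1.7641
t = (36.222−52.000)/1.7641 = -8.9437
df = 14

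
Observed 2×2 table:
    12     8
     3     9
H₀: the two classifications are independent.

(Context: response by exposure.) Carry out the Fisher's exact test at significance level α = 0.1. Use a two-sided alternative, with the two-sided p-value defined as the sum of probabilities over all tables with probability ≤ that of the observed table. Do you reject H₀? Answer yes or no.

reject H₀: yes

Margins: r₁=20, r₂=12, c₁=15, c₂=17, n=32
p_obs = C(20,12)·C(12,3)/C(32,15); sum pmf over tables with pmf ≤ p_obs
p-value (two-sided) = 0.07587
At α=0.1: p < α → reject H₀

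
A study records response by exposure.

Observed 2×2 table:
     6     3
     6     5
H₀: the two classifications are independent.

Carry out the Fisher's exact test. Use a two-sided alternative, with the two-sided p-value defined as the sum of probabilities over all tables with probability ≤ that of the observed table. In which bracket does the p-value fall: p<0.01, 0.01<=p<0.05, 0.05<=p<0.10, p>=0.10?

p-value bracket: p>=0.10

Margins: r₁=9, r₂=11, c₁=12, c₂=8, n=20
p_obs = C(9,6)·C(11,6)/C(20,12); sum pmf over tables with pmf ≤ p_obs
p-value (two-sided) = 0.66992
→ bracket: p>=0.10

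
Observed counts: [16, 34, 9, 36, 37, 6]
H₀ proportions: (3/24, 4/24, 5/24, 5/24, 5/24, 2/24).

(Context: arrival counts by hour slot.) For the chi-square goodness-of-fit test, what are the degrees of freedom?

df = k − 1 = 6 − 1 = 5

degrees of freedom = 5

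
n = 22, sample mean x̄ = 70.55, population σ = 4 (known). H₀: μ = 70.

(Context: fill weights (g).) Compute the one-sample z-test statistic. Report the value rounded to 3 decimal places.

SE = σ/√n = 4/√22 = 0.8528
z = (x̄−μ₀)/SE = (70.55−70)/0.8528 = 0.6449

test statistic = 0.645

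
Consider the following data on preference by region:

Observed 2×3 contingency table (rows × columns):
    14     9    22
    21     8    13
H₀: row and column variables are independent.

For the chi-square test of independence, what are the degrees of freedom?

df = (r−1)(c−1) = (2−1)·(3−1) = 2

degrees of freedom = 2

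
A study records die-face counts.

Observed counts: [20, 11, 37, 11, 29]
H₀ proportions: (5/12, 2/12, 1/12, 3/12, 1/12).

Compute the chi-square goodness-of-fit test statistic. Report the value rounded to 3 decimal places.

n = 108; E_i = n·p_i = [45.00, 18.00, 9.00, 27.00, 9.00]
χ² = (20−45.00)²/45.00 + (11−18.00)²/18.00 + (37−9.00)²/9.00 + (11−27.00)²/27.00 + (29−9.00)²/9.00 = 157.6481
df = 4

test statistic = 157.648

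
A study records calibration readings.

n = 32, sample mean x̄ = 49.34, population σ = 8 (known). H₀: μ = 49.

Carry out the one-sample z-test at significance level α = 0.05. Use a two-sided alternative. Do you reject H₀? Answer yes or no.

reject H₀: no

SE = σ/√n = 8/√32 = 1.4142
z = (x̄−μ₀)/SE = (49.34−49)/1.4142 = 0.2404
p-value (two-sided) = 0.81001
At α=0.05: p ≥ α → fail to reject H₀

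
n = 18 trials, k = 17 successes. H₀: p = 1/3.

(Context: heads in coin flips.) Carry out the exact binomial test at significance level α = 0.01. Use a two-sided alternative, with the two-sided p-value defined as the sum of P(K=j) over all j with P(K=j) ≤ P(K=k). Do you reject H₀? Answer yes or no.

Exact binomial: n=18, k=17, p₀=1/3=0.3333
P(X=j) = C(n,j)·p₀^j·(1−p₀)^(n−j); p = Σ P(X=j) over j with P(X=j) ≤ P(X=17)
p-value (two-sided) = 0.00000
At α=0.01: p < α → reject H₀

reject H₀: yes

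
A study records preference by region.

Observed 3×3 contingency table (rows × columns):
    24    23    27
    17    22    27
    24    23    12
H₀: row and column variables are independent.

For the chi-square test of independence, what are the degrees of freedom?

degrees of freedom = 4

df = (r−1)(c−1) = (3−1)·(3−1) = 4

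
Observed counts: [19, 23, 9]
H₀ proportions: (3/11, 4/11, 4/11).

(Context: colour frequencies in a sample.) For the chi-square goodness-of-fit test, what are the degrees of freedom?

df = k − 1 = 3 − 1 = 2

degrees of freedom = 2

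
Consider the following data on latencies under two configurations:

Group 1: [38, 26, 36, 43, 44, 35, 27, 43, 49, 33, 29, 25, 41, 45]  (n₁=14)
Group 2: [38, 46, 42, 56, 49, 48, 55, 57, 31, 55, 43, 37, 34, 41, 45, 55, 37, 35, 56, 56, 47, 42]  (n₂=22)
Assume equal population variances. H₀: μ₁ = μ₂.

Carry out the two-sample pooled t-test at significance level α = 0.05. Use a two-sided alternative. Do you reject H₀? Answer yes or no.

x̄₁=36.714, s₁=7.819, n₁=14
x̄₂=45.682, s₂=8.335, n₂=22
s_p² = [13·7.819² + 21·8.335²]/34 = 66.2832
SE = √(s_p²·(1/14+1/22)) = 2.7834
t = (36.714−45.682)/2.7834 = -3.2218
df = 34
p-value (two-sided) = 0.00281
At α=0.05: p < α → reject H₀

reject H₀: yes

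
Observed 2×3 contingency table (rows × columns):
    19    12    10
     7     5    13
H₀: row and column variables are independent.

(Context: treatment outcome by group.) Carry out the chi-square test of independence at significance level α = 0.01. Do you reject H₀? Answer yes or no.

Row totals [41, 25], col totals [26, 17, 23], n=66
χ² = (19−16.15)²/16.15 + (12−10.56)²/10.56 + (10−14.29)²/14.29 + (7−9.85)²/9.85 + (5−6.44)²/6.44 + (13−8.71)²/8.71 = 5.2414
df = 2
p-value (upper-tail) = 0.07275
At α=0.01: p ≥ α → fail to reject H₀

reject H₀: no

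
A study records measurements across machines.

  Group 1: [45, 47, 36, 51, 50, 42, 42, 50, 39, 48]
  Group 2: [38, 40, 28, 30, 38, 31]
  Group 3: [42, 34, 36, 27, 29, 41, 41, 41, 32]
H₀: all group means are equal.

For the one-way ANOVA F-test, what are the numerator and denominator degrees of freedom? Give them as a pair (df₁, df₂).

degrees of freedom = [2, 22]

k = 3 groups, N = 25 total
df = (k−1, N−k) = (3−1, 25−3) = (2, 22)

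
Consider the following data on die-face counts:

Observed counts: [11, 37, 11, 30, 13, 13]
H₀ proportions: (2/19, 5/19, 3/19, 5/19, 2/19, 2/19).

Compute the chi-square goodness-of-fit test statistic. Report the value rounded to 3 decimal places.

n = 115; E_i = n·p_i = [12.11, 30.26, 18.16, 30.26, 12.11, 12.11]
χ² = (11−12.11)²/12.11 + (37−30.26)²/30.26 + (11−18.16)²/18.16 + (30−30.26)²/30.26 + (13−12.11)²/12.11 + (13−12.11)²/12.11 = 4.5568
df = 5

test statistic = 4.557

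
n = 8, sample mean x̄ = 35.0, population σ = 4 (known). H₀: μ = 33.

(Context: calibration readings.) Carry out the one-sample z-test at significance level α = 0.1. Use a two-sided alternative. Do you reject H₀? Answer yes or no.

SE = σ/√n = 4/√8 = 1.4142
z = (x̄−μ₀)/SE = (35.0−33)/1.4142 = 1.4142
p-value (two-sided) = 0.15730
At α=0.1: p ≥ α → fail to reject H₀

reject H₀: no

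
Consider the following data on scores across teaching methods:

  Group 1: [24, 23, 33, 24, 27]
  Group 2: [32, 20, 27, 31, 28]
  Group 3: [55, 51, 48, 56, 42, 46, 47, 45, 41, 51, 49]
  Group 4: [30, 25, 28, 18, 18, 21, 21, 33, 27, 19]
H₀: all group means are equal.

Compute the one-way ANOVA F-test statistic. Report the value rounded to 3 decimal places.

test statistic = 52.301

Group means [26.20, 27.60, 48.27, 24.00], grand mean 33.548
SSB = Σnᵢ(x̄ᵢ−x̄)² = 3743.496; SSW = ΣΣ(x−x̄ᵢ)² = 644.182
MSB = 3743.496/3 = 1247.8319; MSW = 644.182/27 = 23.8586
F = MSB/MSW = 52.3012
df = (3, 27)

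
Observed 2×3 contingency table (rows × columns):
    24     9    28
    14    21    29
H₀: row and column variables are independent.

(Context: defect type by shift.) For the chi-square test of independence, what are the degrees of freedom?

degrees of freedom = 2

df = (r−1)(c−1) = (2−1)·(3−1) = 2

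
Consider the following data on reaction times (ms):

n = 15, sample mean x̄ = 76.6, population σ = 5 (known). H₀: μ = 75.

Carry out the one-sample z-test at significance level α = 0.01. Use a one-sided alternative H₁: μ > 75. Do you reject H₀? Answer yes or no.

SE = σ/√n = 5/√15 = 1.2910
z = (x̄−μ₀)/SE = (76.6−75)/1.2910 = 1.2394
p-value (one-sided, H₁ greater) = 0.10761
At α=0.01: p ≥ α → fail to reject H₀

reject H₀: no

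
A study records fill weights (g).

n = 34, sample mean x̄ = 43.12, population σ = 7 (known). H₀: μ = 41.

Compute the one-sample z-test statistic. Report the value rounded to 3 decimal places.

SE = σ/√n = 7/√34 = 1.2005
z = (x̄−μ₀)/SE = (43.12−41)/1.2005 = 1.7659

test statistic = 1.766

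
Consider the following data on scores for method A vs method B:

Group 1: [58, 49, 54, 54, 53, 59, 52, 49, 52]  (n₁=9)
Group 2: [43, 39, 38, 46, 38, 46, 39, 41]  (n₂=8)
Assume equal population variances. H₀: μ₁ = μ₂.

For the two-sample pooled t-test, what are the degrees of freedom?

degrees of freedom = 15

df = n₁ + n₂ − 2 = 9 + 8 − 2 = 15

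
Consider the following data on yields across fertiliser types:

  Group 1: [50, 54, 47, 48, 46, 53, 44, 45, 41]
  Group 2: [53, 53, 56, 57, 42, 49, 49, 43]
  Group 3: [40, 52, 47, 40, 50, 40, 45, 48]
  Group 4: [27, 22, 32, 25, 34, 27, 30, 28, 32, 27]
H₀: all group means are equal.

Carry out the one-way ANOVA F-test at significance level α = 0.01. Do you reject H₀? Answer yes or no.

Group means [47.56, 50.25, 45.25, 28.40], grand mean 42.171
SSB = Σnᵢ(x̄ᵢ−x̄)² = 2755.349; SSW = ΣΣ(x−x̄ᵢ)² = 639.622
MSB = 2755.349/3 = 918.4497; MSW = 639.622/31 = 20.6330
F = MSB/MSW = 44.5137
df = (3, 31)
p-value (upper-tail) = 0.00000
At α=0.01: p < α → reject H₀

reject H₀: yes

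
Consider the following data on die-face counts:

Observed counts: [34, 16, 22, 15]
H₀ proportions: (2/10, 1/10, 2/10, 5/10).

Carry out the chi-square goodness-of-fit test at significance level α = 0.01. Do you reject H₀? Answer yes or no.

reject H₀: yes

n = 87; E_i = n·p_i = [17.40, 8.70, 17.40, 43.50]
χ² = (34−17.40)²/17.40 + (16−8.70)²/8.70 + (22−17.40)²/17.40 + (15−43.50)²/43.50 = 41.8506
df = 3
p-value (upper-tail) = 0.00000
At α=0.01: p < α → reject H₀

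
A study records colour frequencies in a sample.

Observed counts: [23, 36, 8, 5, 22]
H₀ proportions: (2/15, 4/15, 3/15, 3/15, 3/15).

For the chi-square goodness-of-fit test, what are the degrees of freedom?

df = k − 1 = 5 − 1 = 4

degrees of freedom = 4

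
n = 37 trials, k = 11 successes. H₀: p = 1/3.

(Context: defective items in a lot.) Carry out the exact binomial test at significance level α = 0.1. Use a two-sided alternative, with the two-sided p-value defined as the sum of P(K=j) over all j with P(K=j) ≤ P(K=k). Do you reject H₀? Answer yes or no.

Exact binomial: n=37, k=11, p₀=1/3=0.3333
P(X=j) = C(n,j)·p₀^j·(1−p₀)^(n−j); p = Σ P(X=j) over j with P(X=j) ≤ P(X=11)
p-value (two-sided) = 0.72922
At α=0.1: p ≥ α → fail to reject H₀

reject H₀: no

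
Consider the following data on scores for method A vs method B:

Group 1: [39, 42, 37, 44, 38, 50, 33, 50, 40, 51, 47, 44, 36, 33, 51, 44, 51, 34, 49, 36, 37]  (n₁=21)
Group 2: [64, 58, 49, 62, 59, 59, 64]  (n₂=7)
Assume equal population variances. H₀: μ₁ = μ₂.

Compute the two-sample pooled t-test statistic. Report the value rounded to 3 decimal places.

test statistic = -6.339

x̄₁=42.190, s₁=6.455, n₁=21
x̄₂=59.286, s₂=5.155, n₂=7
s_p² = [20·6.455² + 6·5.155²]/26 = 38.1795
SE = √(s_p²·(1/21+1/7)) = 2.6967
t = (42.190−59.286)/2.6967 = -6.3393
df = 26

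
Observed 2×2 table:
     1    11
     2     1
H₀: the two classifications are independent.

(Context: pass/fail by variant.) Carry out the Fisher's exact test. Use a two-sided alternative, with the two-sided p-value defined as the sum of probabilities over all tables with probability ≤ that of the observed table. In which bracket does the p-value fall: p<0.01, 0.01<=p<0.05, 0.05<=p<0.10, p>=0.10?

p-value bracket: 0.05<=p<0.10

Margins: r₁=12, r₂=3, c₁=3, c₂=12, n=15
p_obs = C(12,1)·C(3,2)/C(15,3); sum pmf over tables with pmf ≤ p_obs
p-value (two-sided) = 0.08132
→ bracket: 0.05<=p<0.10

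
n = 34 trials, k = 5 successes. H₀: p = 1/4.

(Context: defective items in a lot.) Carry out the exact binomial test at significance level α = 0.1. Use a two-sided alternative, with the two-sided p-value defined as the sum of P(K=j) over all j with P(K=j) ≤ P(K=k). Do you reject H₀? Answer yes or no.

Exact binomial: n=34, k=5, p₀=1/4=0.2500
P(X=j) = C(n,j)·p₀^j·(1−p₀)^(n−j); p = Σ P(X=j) over j with P(X=j) ≤ P(X=5)
p-value (two-sided) = 0.23309
At α=0.1: p ≥ α → fail to reject H₀

reject H₀: no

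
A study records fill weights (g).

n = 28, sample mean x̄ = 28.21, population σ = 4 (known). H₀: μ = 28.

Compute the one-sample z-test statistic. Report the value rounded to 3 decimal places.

test statistic = 0.278

SE = σ/√n = 4/√28 = 0.7559
z = (x̄−μ₀)/SE = (28.21−28)/0.7559 = 0.2778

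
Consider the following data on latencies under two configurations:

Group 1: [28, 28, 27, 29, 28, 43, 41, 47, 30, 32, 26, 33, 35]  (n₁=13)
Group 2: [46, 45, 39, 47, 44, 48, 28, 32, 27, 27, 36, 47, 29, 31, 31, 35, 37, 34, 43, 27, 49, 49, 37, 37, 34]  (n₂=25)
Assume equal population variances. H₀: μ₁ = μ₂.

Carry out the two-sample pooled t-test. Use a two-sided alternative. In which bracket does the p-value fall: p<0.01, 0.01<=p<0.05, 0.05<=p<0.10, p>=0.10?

x̄₁=32.846, s₁=6.768, n₁=13
x̄₂=37.560, s₂=7.638, n₂=25
s_p² = [12·6.768² + 24·7.638²]/36 = 54.1626
SE = √(s_p²·(1/13+1/25)) = 2.5165
t = (32.846−37.560)/2.5165 = -1.8732
df = 36
p-value (two-sided) = 0.06918
→ bracket: 0.05<=p<0.10

p-value bracket: 0.05<=p<0.10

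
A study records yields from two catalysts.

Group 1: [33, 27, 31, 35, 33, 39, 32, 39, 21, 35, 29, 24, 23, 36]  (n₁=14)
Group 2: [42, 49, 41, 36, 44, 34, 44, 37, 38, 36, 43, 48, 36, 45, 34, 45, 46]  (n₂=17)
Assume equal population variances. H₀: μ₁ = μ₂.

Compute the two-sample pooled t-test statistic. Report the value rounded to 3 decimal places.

x̄₁=31.214, s₁=5.727, n₁=14
x̄₂=41.059, s₂=4.943, n₂=17
s_p² = [13·5.727² + 16·4.943²]/29 = 28.1827
SE = √(s_p²·(1/14+1/17)) = 1.9159
t = (31.214−41.059)/1.9159 = -5.1382
df = 29

test statistic = -5.138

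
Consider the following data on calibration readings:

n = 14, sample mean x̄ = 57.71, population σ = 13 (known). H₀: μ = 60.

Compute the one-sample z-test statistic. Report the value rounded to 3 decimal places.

test statistic = -0.659

SE = σ/√n = 13/√14 = 3.4744
z = (x̄−μ₀)/SE = (57.71−60)/3.4744 = -0.6591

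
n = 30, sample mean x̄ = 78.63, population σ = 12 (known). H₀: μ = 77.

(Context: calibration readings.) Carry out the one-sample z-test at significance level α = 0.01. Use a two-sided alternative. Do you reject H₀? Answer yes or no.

reject H₀: no

SE = σ/√n = 12/√30 = 2.1909
z = (x̄−μ₀)/SE = (78.63−77)/2.1909 = 0.7440
p-value (two-sided) = 0.45688
At α=0.01: p ≥ α → fail to reject H₀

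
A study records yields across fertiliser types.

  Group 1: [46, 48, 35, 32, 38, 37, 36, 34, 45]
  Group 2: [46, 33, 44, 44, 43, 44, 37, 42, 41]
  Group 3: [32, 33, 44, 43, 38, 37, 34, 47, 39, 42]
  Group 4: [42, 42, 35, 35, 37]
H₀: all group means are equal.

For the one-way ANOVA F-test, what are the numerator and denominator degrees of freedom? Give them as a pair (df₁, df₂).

degrees of freedom = [3, 29]

k = 4 groups, N = 33 total
df = (k−1, N−k) = (4−1, 33−4) = (3, 29)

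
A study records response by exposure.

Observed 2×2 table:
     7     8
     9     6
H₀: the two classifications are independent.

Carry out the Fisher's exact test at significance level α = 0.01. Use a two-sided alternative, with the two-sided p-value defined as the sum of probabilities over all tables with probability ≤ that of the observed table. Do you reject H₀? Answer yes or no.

Margins: r₁=15, r₂=15, c₁=16, c₂=14, n=30
p_obs = C(15,7)·C(15,9)/C(30,16); sum pmf over tables with pmf ≤ p_obs
p-value (two-sided) = 0.71525
At α=0.01: p ≥ α → fail to reject H₀

reject H₀: no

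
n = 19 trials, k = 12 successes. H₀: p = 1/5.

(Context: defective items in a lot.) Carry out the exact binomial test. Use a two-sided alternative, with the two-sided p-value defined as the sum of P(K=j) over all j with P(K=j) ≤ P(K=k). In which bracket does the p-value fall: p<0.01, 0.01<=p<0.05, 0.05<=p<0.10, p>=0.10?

p-value bracket: p<0.01

Exact binomial: n=19, k=12, p₀=1/5=0.2000
P(X=j) = C(n,j)·p₀^j·(1−p₀)^(n−j); p = Σ P(X=j) over j with P(X=j) ≤ P(X=12)
p-value (two-sided) = 0.00005
→ bracket: p<0.01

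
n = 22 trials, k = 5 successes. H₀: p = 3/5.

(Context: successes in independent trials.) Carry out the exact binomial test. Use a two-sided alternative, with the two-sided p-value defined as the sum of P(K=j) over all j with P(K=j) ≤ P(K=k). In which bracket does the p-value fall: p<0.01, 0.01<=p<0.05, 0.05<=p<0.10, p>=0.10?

p-value bracket: p<0.01

Exact binomial: n=22, k=5, p₀=3/5=0.6000
P(X=j) = C(n,j)·p₀^j·(1−p₀)^(n−j); p = Σ P(X=j) over j with P(X=j) ≤ P(X=5)
p-value (two-sided) = 0.00063
→ bracket: p<0.01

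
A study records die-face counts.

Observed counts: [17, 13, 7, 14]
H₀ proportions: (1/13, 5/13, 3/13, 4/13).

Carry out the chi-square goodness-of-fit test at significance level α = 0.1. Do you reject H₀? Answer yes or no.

n = 51; E_i = n·p_i = [3.92, 19.62, 11.77, 15.69]
χ² = (17−3.92)²/3.92 + (13−19.62)²/19.62 + (7−11.77)²/11.77 + (14−15.69)²/15.69 = 47.9359
df = 3
p-value (upper-tail) = 0.00000
At α=0.1: p < α → reject H₀

reject H₀: yes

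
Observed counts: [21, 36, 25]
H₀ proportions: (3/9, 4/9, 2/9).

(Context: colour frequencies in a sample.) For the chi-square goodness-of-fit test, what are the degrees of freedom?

degrees of freedom = 2

df = k − 1 = 3 − 1 = 2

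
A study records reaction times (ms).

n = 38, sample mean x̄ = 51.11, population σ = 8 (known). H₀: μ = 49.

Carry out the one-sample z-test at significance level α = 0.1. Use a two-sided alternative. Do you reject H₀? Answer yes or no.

reject H₀: no

SE = σ/√n = 8/√38 = 1.2978
z = (x̄−μ₀)/SE = (51.11−49)/1.2978 = 1.6259
p-value (two-sided) = 0.10398
At α=0.1: p ≥ α → fail to reject H₀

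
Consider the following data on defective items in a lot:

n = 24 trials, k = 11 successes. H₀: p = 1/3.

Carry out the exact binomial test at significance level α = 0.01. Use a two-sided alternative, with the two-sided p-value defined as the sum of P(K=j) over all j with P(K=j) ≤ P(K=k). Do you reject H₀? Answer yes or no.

Exact binomial: n=24, k=11, p₀=1/3=0.3333
P(X=j) = C(n,j)·p₀^j·(1−p₀)^(n−j); p = Σ P(X=j) over j with P(X=j) ≤ P(X=11)
p-value (two-sided) = 0.19941
At α=0.01: p ≥ α → fail to reject H₀

reject H₀: no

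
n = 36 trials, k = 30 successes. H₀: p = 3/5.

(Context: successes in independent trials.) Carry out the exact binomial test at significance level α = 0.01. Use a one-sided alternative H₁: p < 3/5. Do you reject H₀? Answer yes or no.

reject H₀: no

Exact binomial: n=36, k=30, p₀=3/5=0.6000
P(X≤30) from Σ C(n,i)·p₀^i·(1−p₀)^(n−i)
p-value (one-sided, H₁ less) = 0.99934
At α=0.01: p ≥ α → fail to reject H₀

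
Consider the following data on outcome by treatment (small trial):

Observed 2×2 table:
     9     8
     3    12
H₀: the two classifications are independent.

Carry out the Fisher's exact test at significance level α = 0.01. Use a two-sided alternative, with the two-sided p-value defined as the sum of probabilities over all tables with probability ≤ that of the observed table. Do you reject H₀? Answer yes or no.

reject H₀: no

Margins: r₁=17, r₂=15, c₁=12, c₂=20, n=32
p_obs = C(17,9)·C(15,3)/C(32,12); sum pmf over tables with pmf ≤ p_obs
p-value (two-sided) = 0.07587
At α=0.01: p ≥ α → fail to reject H₀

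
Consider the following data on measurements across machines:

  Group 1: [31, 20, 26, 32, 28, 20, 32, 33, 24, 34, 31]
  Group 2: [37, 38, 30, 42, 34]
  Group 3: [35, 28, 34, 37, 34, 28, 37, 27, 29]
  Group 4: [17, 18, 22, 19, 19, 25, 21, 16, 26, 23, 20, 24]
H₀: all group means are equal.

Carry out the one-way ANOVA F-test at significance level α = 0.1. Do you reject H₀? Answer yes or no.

Group means [28.27, 36.20, 32.11, 20.83], grand mean 27.865
SSB = Σnᵢ(x̄ᵢ−x̄)² = 1104.787; SSW = ΣΣ(x−x̄ᵢ)² = 585.537
MSB = 1104.787/3 = 368.2623; MSW = 585.537/33 = 17.7436
F = MSB/MSW = 20.7547
df = (3, 33)
p-value (upper-tail) = 0.00000
At α=0.1: p < α → reject H₀

reject H₀: yes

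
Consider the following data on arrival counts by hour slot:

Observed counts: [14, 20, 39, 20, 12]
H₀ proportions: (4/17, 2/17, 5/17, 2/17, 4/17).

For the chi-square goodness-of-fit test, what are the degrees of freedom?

degrees of freedom = 4

df = k − 1 = 5 − 1 = 4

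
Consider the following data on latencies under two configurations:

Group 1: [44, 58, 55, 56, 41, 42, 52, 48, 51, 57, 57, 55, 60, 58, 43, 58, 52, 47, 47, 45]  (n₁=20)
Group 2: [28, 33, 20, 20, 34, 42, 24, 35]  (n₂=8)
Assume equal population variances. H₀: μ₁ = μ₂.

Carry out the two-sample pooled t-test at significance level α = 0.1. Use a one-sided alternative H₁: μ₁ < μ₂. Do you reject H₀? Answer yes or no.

reject H₀: no

x̄₁=51.300, s₁=6.191, n₁=20
x̄₂=29.500, s₂=7.856, n₂=8
s_p² = [19·6.191² + 7·7.856²]/26 = 44.6231
SE = √(s_p²·(1/20+1/8)) = 2.7945
t = (51.300−29.500)/2.7945 = 7.8011
df = 26
p-value (one-sided, H₁ less) = 1.00000
At α=0.1: p ≥ α → fail to reject H₀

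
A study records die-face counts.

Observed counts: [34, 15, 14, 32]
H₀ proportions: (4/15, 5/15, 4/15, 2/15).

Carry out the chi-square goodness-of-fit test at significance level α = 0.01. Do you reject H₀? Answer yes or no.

reject H₀: yes

n = 95; E_i = n·p_i = [25.33, 31.67, 25.33, 12.67]
χ² = (34−25.33)²/25.33 + (15−31.67)²/31.67 + (14−25.33)²/25.33 + (32−12.67)²/12.67 = 46.3158
df = 3
p-value (upper-tail) = 0.00000
At α=0.01: p < α → reject H₀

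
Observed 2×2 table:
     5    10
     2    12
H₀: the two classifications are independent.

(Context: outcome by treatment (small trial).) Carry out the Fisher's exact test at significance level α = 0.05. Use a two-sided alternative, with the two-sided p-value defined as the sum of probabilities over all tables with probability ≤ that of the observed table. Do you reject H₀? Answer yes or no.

Margins: r₁=15, r₂=14, c₁=7, c₂=22, n=29
p_obs = C(15,5)·C(14,2)/C(29,7); sum pmf over tables with pmf ≤ p_obs
p-value (two-sided) = 0.38985
At α=0.05: p ≥ α → fail to reject H₀

reject H₀: no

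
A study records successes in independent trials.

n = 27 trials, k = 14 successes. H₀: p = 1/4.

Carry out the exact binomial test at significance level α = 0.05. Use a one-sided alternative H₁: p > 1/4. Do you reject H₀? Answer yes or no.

reject H₀: yes

Exact binomial: n=27, k=14, p₀=1/4=0.2500
P(X≥14) from Σ C(n,i)·p₀^i·(1−p₀)^(n−i)
p-value (one-sided, H₁ greater) = 0.00245
At α=0.05: p < α → reject H₀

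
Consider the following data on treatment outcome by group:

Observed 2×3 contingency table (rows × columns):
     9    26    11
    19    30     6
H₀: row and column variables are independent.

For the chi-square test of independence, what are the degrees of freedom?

df = (r−1)(c−1) = (2−1)·(3−1) = 2

degrees of freedom = 2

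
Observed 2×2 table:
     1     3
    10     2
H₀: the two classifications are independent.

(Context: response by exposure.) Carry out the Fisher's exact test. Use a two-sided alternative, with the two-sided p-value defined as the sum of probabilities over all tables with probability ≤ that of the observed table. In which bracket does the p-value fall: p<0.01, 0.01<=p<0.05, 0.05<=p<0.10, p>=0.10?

p-value bracket: 0.05<=p<0.10

Margins: r₁=4, r₂=12, c₁=11, c₂=5, n=16
p_obs = C(4,1)·C(12,10)/C(16,11); sum pmf over tables with pmf ≤ p_obs
p-value (two-sided) = 0.06319
→ bracket: 0.05<=p<0.10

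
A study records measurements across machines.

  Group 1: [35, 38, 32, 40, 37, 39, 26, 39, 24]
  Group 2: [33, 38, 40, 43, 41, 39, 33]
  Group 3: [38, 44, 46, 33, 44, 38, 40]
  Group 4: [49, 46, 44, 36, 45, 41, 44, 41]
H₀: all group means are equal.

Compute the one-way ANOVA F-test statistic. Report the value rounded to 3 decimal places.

Group means [34.44, 38.14, 40.43, 43.25], grand mean 38.903
SSB = Σnᵢ(x̄ᵢ−x̄)² = 350.416; SSW = ΣΣ(x−x̄ᵢ)² = 598.294
MSB = 350.416/3 = 116.8053; MSW = 598.294/27 = 22.1590
F = MSB/MSW = 5.2712
df = (3, 27)

test statistic = 5.271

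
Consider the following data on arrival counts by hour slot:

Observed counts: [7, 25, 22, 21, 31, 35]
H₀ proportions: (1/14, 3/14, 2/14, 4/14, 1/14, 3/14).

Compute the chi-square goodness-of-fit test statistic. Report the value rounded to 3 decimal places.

n = 141; E_i = n·p_i = [10.07, 30.21, 20.14, 40.29, 10.07, 30.21]
χ² = (7−10.07)²/10.07 + (25−30.21)²/30.21 + (22−20.14)²/20.14 + (21−40.29)²/40.29 + (31−10.07)²/10.07 + (35−30.21)²/30.21 = 55.4882
df = 5

test statistic = 55.488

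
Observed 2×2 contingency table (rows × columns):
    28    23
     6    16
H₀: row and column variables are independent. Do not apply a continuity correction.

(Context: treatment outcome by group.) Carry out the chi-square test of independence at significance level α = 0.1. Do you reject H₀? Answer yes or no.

Row totals [51, 22], col totals [34, 39], n=73
χ² = (28−23.75)²/23.75 + (23−27.25)²/27.25 + (6−10.25)²/10.25 + (16−11.75)²/11.75 = 4.7153
df = 1
p-value (upper-tail) = 0.02990
At α=0.1: p < α → reject H₀

reject H₀: yes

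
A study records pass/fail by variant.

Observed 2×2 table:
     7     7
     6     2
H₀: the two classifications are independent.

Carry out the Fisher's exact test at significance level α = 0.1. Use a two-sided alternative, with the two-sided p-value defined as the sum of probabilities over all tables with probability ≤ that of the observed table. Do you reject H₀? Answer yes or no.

reject H₀: no

Margins: r₁=14, r₂=8, c₁=13, c₂=9, n=22
p_obs = C(14,7)·C(8,6)/C(22,13); sum pmf over tables with pmf ≤ p_obs
p-value (two-sided) = 0.38019
At α=0.1: p ≥ α → fail to reject H₀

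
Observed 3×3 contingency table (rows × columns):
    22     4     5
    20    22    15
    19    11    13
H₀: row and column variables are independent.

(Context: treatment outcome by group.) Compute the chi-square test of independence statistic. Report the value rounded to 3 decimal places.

test statistic = 11.956

Row totals [31, 57, 43], col totals [61, 37, 33], n=131
χ² = (22−14.44)²/14.44 + (4−8.76)²/8.76 + (5−7.81)²/7.81 + (20−26.54)²/26.54 + (22−16.10)²/16.10 + (15−14.36)²/14.36 + (19−20.02)²/20.02 + (11−12.15)²/12.15 + (13−10.83)²/10.83 = 11.9561
df = 4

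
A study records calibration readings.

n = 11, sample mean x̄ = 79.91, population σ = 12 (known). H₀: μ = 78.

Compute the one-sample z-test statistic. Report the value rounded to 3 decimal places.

SE = σ/√n = 12/√11 = 3.6181
z = (x̄−μ₀)/SE = (79.91−78)/3.6181 = 0.5279

test statistic = 0.528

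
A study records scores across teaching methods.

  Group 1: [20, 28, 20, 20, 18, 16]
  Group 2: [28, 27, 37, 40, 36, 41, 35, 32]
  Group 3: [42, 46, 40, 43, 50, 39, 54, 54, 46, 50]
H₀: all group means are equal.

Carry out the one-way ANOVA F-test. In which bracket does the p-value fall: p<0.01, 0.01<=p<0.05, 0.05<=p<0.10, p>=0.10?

Group means [20.33, 34.50, 46.40], grand mean 35.917
SSB = Σnᵢ(x̄ᵢ−x̄)² = 2572.100; SSW = ΣΣ(x−x̄ᵢ)² = 537.733
MSB = 2572.100/2 = 1286.0500; MSW = 537.733/21 = 25.6063
F = MSB/MSW = 50.2239
df = (2, 21)
p-value (upper-tail) = 0.00000
→ bracket: p<0.01

p-value bracket: p<0.01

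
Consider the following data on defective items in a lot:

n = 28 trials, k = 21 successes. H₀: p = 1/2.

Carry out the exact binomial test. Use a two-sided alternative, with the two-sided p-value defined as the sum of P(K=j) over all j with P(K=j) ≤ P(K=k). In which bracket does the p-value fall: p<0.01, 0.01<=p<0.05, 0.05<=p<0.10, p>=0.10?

Exact binomial: n=28, k=21, p₀=1/2=0.5000
P(X=j) = C(n,j)·p₀^j·(1−p₀)^(n−j); p = Σ P(X=j) over j with P(X=j) ≤ P(X=21)
p-value (two-sided) = 0.01254
→ bracket: 0.01<=p<0.05

p-value bracket: 0.01<=p<0.05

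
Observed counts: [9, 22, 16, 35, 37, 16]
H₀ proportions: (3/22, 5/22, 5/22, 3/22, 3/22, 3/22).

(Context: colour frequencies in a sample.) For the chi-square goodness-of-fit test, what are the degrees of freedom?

degrees of freedom = 5

df = k − 1 = 6 − 1 = 5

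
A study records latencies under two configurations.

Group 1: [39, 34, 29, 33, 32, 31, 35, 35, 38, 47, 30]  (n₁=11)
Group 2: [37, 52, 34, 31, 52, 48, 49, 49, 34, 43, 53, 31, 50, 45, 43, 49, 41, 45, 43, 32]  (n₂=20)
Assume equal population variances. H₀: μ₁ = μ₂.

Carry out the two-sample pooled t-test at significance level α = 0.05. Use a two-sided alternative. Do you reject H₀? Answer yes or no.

x̄₁=34.818, s₁=5.095, n₁=11
x̄₂=43.050, s₂=7.480, n₂=20
s_p² = [10·5.095² + 19·7.480²]/29 = 45.6064
SE = √(s_p²·(1/11+1/20)) = 2.5350
t = (34.818−43.050)/2.5350 = -3.2472
df = 29
p-value (two-sided) = 0.00294
At α=0.05: p < α → reject H₀

reject H₀: yes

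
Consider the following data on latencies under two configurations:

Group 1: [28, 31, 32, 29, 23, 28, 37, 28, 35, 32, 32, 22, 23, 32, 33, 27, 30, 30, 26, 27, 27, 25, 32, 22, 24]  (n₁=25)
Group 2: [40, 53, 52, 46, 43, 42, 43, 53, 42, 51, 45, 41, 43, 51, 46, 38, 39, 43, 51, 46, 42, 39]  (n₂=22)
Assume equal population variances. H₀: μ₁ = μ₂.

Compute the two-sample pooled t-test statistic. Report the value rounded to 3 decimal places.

x̄₁=28.600, s₁=4.072, n₁=25
x̄₂=44.955, s₂=4.845, n₂=22
s_p² = [24·4.072² + 21·4.845²]/45 = 19.7990
SE = √(s_p²·(1/25+1/22)) = 1.3007
t = (28.600−44.955)/1.3007 = -12.5733
df = 45

test statistic = -12.573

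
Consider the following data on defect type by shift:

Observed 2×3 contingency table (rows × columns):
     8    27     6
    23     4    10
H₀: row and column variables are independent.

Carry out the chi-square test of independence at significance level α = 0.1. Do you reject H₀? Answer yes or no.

Row totals [41, 37], col totals [31, 31, 16], n=78
χ² = (8−16.29)²/16.29 + (27−16.29)²/16.29 + (6−8.41)²/8.41 + (23−14.71)²/14.71 + (4−14.71)²/14.71 + (10−7.59)²/7.59 = 25.1837
df = 2
p-value (upper-tail) = 0.00000
At α=0.1: p < α → reject H₀

reject H₀: yes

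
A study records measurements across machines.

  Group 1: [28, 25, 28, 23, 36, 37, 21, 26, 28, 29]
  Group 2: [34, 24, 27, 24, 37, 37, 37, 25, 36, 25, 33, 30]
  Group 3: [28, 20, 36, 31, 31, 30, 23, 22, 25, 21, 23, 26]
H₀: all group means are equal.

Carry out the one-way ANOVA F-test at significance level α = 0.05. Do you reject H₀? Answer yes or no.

reject H₀: no

Group means [28.10, 30.75, 26.33], grand mean 28.412
SSB = Σnᵢ(x̄ᵢ−x̄)² = 118.419; SSW = ΣΣ(x−x̄ᵢ)² = 829.817
MSB = 118.419/2 = 59.2093; MSW = 829.817/31 = 26.7683
F = MSB/MSW = 2.2119
df = (2, 31)
p-value (upper-tail) = 0.12648
At α=0.05: p ≥ α → fail to reject H₀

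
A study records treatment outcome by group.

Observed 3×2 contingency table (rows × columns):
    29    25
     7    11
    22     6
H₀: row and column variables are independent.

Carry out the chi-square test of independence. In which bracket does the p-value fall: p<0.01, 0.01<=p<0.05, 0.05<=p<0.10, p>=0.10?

p-value bracket: 0.01<=p<0.05

Row totals [54, 18, 28], col totals [58, 42], n=100
χ² = (29−31.32)²/31.32 + (25−22.68)²/22.68 + (7−10.44)²/10.44 + (11−7.56)²/7.56 + (22−16.24)²/16.24 + (6−11.76)²/11.76 = 7.9721
df = 2
p-value (upper-tail) = 0.01857
→ bracket: 0.01<=p<0.05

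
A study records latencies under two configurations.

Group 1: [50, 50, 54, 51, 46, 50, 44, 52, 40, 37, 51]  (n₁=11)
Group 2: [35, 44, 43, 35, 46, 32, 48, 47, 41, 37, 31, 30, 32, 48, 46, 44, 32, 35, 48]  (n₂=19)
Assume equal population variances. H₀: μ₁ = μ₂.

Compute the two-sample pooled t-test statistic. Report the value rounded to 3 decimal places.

x̄₁=47.727, s₁=5.350, n₁=11
x̄₂=39.684, s₂=6.709, n₂=19
s_p² = [10·5.350² + 18·6.709²]/28 = 39.1531
SE = √(s_p²·(1/11+1/19)) = 2.3707
t = (47.727−39.684)/2.3707 = 3.3927
df = 28

test statistic = 3.393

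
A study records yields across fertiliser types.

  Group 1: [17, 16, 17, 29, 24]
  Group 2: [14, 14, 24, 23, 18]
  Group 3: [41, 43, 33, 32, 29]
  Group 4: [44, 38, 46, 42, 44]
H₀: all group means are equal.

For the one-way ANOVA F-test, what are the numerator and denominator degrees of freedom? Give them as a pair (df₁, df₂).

degrees of freedom = [3, 16]

k = 4 groups, N = 20 total
df = (k−1, N−k) = (4−1, 20−4) = (3, 16)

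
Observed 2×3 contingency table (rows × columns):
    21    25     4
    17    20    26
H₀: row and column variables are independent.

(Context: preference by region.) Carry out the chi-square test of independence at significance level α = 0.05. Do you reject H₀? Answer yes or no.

reject H₀: yes

Row totals [50, 63], col totals [38, 45, 30], n=113
χ² = (21−16.81)²/16.81 + (25−19.91)²/19.91 + (4−13.27)²/13.27 + (17−21.19)²/21.19 + (20−25.09)²/25.09 + (26−16.73)²/16.73 = 15.8238
df = 2
p-value (upper-tail) = 0.00037
At α=0.05: p < α → reject H₀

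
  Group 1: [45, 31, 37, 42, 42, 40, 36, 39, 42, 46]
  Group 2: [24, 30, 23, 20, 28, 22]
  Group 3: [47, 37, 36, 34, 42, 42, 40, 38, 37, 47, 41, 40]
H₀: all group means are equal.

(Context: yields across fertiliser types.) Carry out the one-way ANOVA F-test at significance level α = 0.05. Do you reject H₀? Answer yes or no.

Group means [40.00, 24.50, 40.08], grand mean 36.714
SSB = Σnᵢ(x̄ᵢ−x̄)² = 1139.298; SSW = ΣΣ(x−x̄ᵢ)² = 432.417
MSB = 1139.298/2 = 569.6488; MSW = 432.417/25 = 17.2967
F = MSB/MSW = 32.9340
df = (2, 25)
p-value (upper-tail) = 0.00000
At α=0.05: p < α → reject H₀

reject H₀: yes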